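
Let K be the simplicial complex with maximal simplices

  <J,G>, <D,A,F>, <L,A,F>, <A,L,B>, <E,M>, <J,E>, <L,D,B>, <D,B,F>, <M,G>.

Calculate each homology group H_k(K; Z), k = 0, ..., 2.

H_0 = Z^2,  H_1 = Z^2,  H_2 = 0.

We work with the vertex ordering A < B < D < E < F < G < J < L < M. The simplices of K, each written with vertices in increasing order, are:

  0-simplices (9): A, B, D, E, F, G, J, L, M
  1-simplices (14): AB, AD, AF, AL, BD, BF, BL, DF, DL, EJ, EM, FL, GJ, GM
  2-simplices (5): ABL, ADF, AFL, BDF, BDL

giving chain groups C_0 ≅ Z^9, C_1 ≅ Z^14, C_2 ≅ Z^5.

Boundary ∂_1: C_1 → C_0 maps an edge to its endpoints' difference, ∂[p,q] = q − p. For instance
  ∂AF = F − A.
This gives a 9×14 integer matrix of rank 7; reducing to Smith normal form yields diagonal entries (1,1,1,1,1,1,1).

∂_2: C_2 → C_1 maps a triangle to the signed sum of its edges. For instance
  ∂AFL = FL − AL + AF,
  ∂ABL = BL − AL + AB.
As a 14×5 matrix over Z this has rank 5, with invariant factors (1,1,1,1,1).

Reading off H_k = ker ∂_k / im ∂_{k+1}:

  H_0: rank C_0 − rank ∂_1 = 9 − 7 = 2, and the invariant factors of ∂_1 are all 1, so H_0 = Z^2.
  H_1: rank ker ∂_1 − rank ∂_2 = (14 − 7) − 5 = 2, and the invariant factors of ∂_2 are all 1, so H_1 = Z^2.
  H_2: rank ker ∂_2 − rank ∂_3 = (5 − 5) − 0 = 0, and there is no ∂_3, so H_2 = 0.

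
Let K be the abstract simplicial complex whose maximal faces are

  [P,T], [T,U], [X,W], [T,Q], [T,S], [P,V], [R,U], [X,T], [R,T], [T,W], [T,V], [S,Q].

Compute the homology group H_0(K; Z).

H_0 ≅ Z.

Order the vertices as P < Q < R < S < T < U < V < W < X. Listing each simplex with vertices in this order, K has dimension 1 with simplices:

  0-simplices (9): P, Q, R, S, T, U, V, W, X
  1-simplices (12): PT, PV, QS, QT, RT, RU, ST, TU, TV, TW, TX, WX

so the chain groups are C_0 ≅ Z^9, C_1 ≅ Z^12.

Boundary ∂_1: C_1 → C_0 maps an edge to its endpoints' difference, ∂[p,q] = q − p. For instance
  ∂RU = U − R.
The 9×12 boundary matrix has rank 8 and Smith normal form diag(1,1,1,1,1,1,1,1).

Now H_k = ker ∂_k / im ∂_{k+1}, so:

  H_0: rank C_0 − rank ∂_1 = 9 − 8 = 1, and the invariant factors of ∂_1 are all 1, so H_0 = Z.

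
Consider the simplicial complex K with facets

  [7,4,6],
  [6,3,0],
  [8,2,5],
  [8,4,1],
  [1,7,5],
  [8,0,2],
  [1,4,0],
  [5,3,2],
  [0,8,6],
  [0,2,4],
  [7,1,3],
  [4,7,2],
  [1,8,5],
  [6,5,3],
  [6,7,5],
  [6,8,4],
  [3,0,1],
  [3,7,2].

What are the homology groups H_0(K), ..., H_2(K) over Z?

H_0 ≅ Z,  H_1 ≅ Z ⊕ Z/2,  H_2 = 0.

Take the total order 0 < 1 < 2 < 3 < 4 < 5 < 6 < 7 < 8 on the vertex set. Then K (dimension 2) consists of the simplices:

  0-simplices (9): [0], [1], [2], [3], [4], [5], [6], [7], [8]
  1-simplices (27): (27 of them)
  2-simplices (18): [0,1,3], [0,1,4], [0,2,4], [0,2,8], [0,3,6], [0,6,8], [1,3,7], [1,4,8], [1,5,7], [1,5,8], [2,3,5], [2,3,7], [2,4,7], [2,5,8], [3,5,6], [4,6,7], [4,6,8], [5,6,7]

giving chain groups C_0 ≅ Z^9, C_1 ≅ Z^27, C_2 ≅ Z^18.

The boundary map ∂_1: C_1 → C_0 sends each edge [p,q] (with p < q) to q − p. For instance
  ∂[2,4] = [4] − [2].
The 9×27 boundary matrix has rank 8 and Smith normal form diag(1,1,1,1,1,1,1,1).

Boundary ∂_2: C_2 → C_1 sends each 2-simplex [p,q,r] to [q,r] − [p,r] + [p,q]. For instance
  ∂[2,3,5] = [3,5] − [2,5] + [2,3],
  ∂[0,3,6] = [3,6] − [0,6] + [0,3].
This gives a 27×18 integer matrix of rank 18; reducing to Smith normal form yields diagonal entries (1,1,1,1,1,1,1,1,1,1,1,1,1,1,1,1,1,2).

From H_k ≅ ker(∂_k) / im(∂_{k+1}) we obtain:

  H_0: rank C_0 − rank ∂_1 = 9 − 8 = 1, and the invariant factors of ∂_1 are all 1, so H_0 ≅ Z.
  H_1: rank ker ∂_1 − rank ∂_2 = (27 − 8) − 18 = 1, and ∂_2 has invariant factor 2 > 1, so H_1 ≅ Z ⊕ Z/2.
  H_2: rank ker ∂_2 − rank ∂_3 = (18 − 18) − 0 = 0, and there is no ∂_3, so H_2 ≅ 0.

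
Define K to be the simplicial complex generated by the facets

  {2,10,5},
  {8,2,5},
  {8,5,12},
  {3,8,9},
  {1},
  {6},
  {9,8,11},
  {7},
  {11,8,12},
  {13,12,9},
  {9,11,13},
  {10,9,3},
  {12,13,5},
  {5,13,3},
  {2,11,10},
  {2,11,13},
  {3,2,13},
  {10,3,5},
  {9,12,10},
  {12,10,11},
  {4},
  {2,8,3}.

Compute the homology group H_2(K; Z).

Fix the vertex order 1 < 2 < 3 < 4 < 5 < 6 < 7 < 8 < 9 < 10 < 11 < 12 < 13 and write every simplex with vertices in increasing order. Then dim K = 2 and the simplices of K are:

  0-simplices (13): [1], [2], [3], [4], [5], [6], [7], [8], [9], [10], [11], [12], [13]
  1-simplices (27): (27 of them)
  2-simplices (18): (18 of them)

Hence C_0 ≅ Z^13, C_1 ≅ Z^27, C_2 ≅ Z^18.

The boundary map ∂_1: C_1 → C_0 is given by ∂[p,q] = [q] − [p].
This gives a 13×27 integer matrix of rank 8; reducing to Smith normal form yields diagonal entries (1,1,1,1,1,1,1,1).

The boundary map ∂_2: C_2 → C_1 acts by ∂[p,q,r] = [q,r] − [p,r] + [p,q]. For instance
  ∂[3,8,9] = [8,9] − [3,9] + [3,8],
  ∂[8,11,12] = [11,12] − [8,12] + [8,11].
The 27×18 boundary matrix has rank 18 and Smith normal form diag(1,1,1,1,1,1,1,1,1,1,1,1,1,1,1,1,1,2).

From H_k ≅ ker(∂_k) / im(∂_{k+1}) we obtain:

  H_2: rank ker ∂_2 − rank ∂_3 = (18 − 18) − 0 = 0, and there is no ∂_3, so H_2 ≅ 0.

H_2 = 0.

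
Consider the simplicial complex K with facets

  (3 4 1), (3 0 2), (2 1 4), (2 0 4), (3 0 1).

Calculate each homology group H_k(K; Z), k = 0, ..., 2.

H_0 = Z,  H_1 = Z,  H_2 = 0.

Take the total order 0 < 1 < 2 < 3 < 4 on the vertex set. Then K (dimension 2) consists of the simplices:

  0-simplices (5): [0], [1], [2], [3], [4]
  1-simplices (10): [0,1], [0,2], [0,3], [0,4], [1,2], [1,3], [1,4], [2,3], [2,4], [3,4]
  2-simplices (5): [0,1,3], [0,2,3], [0,2,4], [1,2,4], [1,3,4]

Hence C_0 ≅ Z^5, C_1 ≅ Z^10, C_2 ≅ Z^5.

∂_1: C_1 → C_0 sends each edge [p,q] (with p < q) to q − p.
This gives a 5×10 integer matrix of rank 4; reducing to Smith normal form yields diagonal entries (1,1,1,1).

Boundary ∂_2: C_2 → C_1 acts by ∂[p,q,r] = [q,r] − [p,r] + [p,q]. For instance
  ∂[0,2,4] = [2,4] − [0,4] + [0,2],
  ∂[0,1,3] = [1,3] − [0,3] + [0,1].
As a 10×5 matrix over Z this has rank 5, with invariant factors (1,1,1,1,1).

From H_k ≅ ker(∂_k) / im(∂_{k+1}) we obtain:

  H_0: rank C_0 − rank ∂_1 = 5 − 4 = 1, and the invariant factors of ∂_1 are all 1, so H_0 ≅ Z.
  H_1: rank ker ∂_1 − rank ∂_2 = (10 − 4) − 5 = 1, and the invariant factors of ∂_2 are all 1, so H_1 ≅ Z.
  H_2: rank ker ∂_2 − rank ∂_3 = (5 − 5) − 0 = 0, and there is no ∂_3, so H_2 ≅ 0.

As a check, the Euler characteristic is 5 − 10 + 5 = 0, which agrees with 1 − 1 + 0 = 0.
(K is a triangulation of the Möbius band.)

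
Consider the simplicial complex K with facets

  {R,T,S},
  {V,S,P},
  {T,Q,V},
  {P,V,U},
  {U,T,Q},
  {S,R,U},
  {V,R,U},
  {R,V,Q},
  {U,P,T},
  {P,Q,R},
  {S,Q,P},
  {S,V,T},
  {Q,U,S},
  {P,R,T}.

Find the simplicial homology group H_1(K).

Fix the vertex order P < Q < R < S < T < U < V and write every simplex with vertices in increasing order. Then dim K = 2 and the simplices of K are:

  0-simplices (7): P, Q, R, S, T, U, V
  1-simplices (21): PQ, PR, PS, PT, PU, PV, QR, QS, QT, QU, QV, RS, RT, RU, RV, ST, SU, SV, TU, TV, UV
  2-simplices (14): PQR, PQS, PRT, PSV, PTU, PUV, QRV, QSU, QTU, QTV, RST, RSU, RUV, STV

Hence C_0 ≅ Z^7, C_1 ≅ Z^21, C_2 ≅ Z^14.

The boundary map ∂_1: C_1 → C_0 sends each edge [p,q] (with p < q) to q − p. For instance
  ∂PU = U − P.
The 7×21 boundary matrix has rank 6 and Smith normal form diag(1,1,1,1,1,1).

Boundary ∂_2: C_2 → C_1 maps a triangle to the signed sum of its edges. For instance
  ∂QSU = SU − QU + QS,
  ∂PQR = QR − PR + PQ.
The 21×14 boundary matrix has rank 13 and Smith normal form diag(1,1,1,1,1,1,1,1,1,1,1,1,1).

From H_k ≅ ker(∂_k) / im(∂_{k+1}) we obtain:

  H_1: rank ker ∂_1 − rank ∂_2 = (21 − 6) − 13 = 2, and the invariant factors of ∂_2 are all 1, so H_1 ≅ Z^2.

H_1 = Z^2.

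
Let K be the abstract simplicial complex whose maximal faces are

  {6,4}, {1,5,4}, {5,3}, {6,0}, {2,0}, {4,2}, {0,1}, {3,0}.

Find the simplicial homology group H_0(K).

H_0 = Z.

K has 7 vertices, 10 edges, 1 triangle.
rank ∂_0 = 0, rank ∂_1 = 6 ⇒ b_0 = 7 − 0 − 6 = 1; all invariant factors of ∂_1 are 1 so no torsion. So H_0 ≅ Z.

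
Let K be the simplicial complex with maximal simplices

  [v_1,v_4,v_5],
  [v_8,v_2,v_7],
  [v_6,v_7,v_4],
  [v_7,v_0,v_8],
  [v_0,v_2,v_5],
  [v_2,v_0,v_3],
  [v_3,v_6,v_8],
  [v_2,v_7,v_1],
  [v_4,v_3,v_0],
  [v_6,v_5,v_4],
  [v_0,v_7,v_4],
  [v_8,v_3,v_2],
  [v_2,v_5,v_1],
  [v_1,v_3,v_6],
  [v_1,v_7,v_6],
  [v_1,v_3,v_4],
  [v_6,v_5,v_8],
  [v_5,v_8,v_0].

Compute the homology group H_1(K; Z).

Fix the vertex order v_0 < v_1 < v_2 < v_3 < v_4 < v_5 < v_6 < v_7 < v_8 and write every simplex with vertices in increasing order. Then dim K = 2 and the simplices of K are:

  0-simplices (9): [v_0], [v_1], [v_2], [v_3], [v_4], [v_5], [v_6], [v_7], [v_8]
  1-simplices (27): (27 of them)
  2-simplices (18): (18 of them)

giving chain groups C_0 ≅ Z^9, C_1 ≅ Z^27, C_2 ≅ Z^18.

The boundary map ∂_1: C_1 → C_0 sends each edge [p,q] (with p < q) to q − p. For instance
  ∂[v_7,v_8] = [v_8] − [v_7].
This gives a 9×27 integer matrix of rank 8; reducing to Smith normal form yields diagonal entries (1,1,1,1,1,1,1,1).

∂_2: C_2 → C_1 sends each 2-simplex [p,q,r] to [q,r] − [p,r] + [p,q]. For instance
  ∂[v_2,v_7,v_8] = [v_7,v_8] − [v_2,v_8] + [v_2,v_7],
  ∂[v_4,v_6,v_7] = [v_6,v_7] − [v_4,v_7] + [v_4,v_6].
This gives a 27×18 integer matrix of rank 18; reducing to Smith normal form yields diagonal entries (1,1,1,1,1,1,1,1,1,1,1,1,1,1,1,1,1,2).

From H_k ≅ ker(∂_k) / im(∂_{k+1}) we obtain:

  H_1: rank ker ∂_1 − rank ∂_2 = (27 − 8) − 18 = 1, and ∂_2 has invariant factor 2 > 1, so H_1 ≅ Z ⊕ Z/2Z.

H_1 ≅ Z ⊕ Z/2Z.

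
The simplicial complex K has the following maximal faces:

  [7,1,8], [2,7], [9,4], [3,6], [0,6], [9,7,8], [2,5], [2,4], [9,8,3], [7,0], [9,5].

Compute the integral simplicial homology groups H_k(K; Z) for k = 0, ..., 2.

H_0 ≅ Z,  H_1 ≅ Z^3,  H_2 = 0.

K has 10 vertices, 15 edges, 3 triangles.
rank ∂_0 = 0, rank ∂_1 = 9 ⇒ b_0 = 10 − 0 − 9 = 1; all invariant factors of ∂_1 are 1 so no torsion. So H_0 ≅ Z.
rank ∂_1 = 9, rank ∂_2 = 3 ⇒ b_1 = 15 − 9 − 3 = 3; all invariant factors of ∂_2 are 1 so no torsion. So H_1 ≅ Z^3.
rank ∂_2 = 3, rank ∂_3 = 0 ⇒ b_2 = 3 − 3 − 0 = 0. So H_2 ≅ 0.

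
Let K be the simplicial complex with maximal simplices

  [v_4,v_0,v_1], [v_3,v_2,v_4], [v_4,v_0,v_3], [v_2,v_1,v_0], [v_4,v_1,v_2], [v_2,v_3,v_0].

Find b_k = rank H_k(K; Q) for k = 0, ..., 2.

Fix the vertex order v_0 < v_1 < v_2 < v_3 < v_4 and write every simplex with vertices in increasing order. Then dim K = 2 and the simplices of K are:

  0-simplices (5): [v_0], [v_1], [v_2], [v_3], [v_4]
  1-simplices (9): [v_0,v_1], [v_0,v_2], [v_0,v_3], [v_0,v_4], [v_1,v_2], [v_1,v_4], [v_2,v_3], [v_2,v_4], [v_3,v_4]
  2-simplices (6): [v_0,v_1,v_2], [v_0,v_1,v_4], [v_0,v_2,v_3], [v_0,v_3,v_4], [v_1,v_2,v_4], [v_2,v_3,v_4]

so the chain groups are C_0 ≅ Z^5, C_1 ≅ Z^9, C_2 ≅ Z^6.

The boundary map ∂_1: C_1 → C_0 maps an edge to its endpoints' difference, ∂[p,q] = q − p.
The resulting 5×9 matrix has rank 4, and its Smith normal form has invariant factors (1,1,1,1).

The boundary map ∂_2: C_2 → C_1 maps a triangle to the signed sum of its edges. For instance
  ∂[v_2,v_3,v_4] = [v_3,v_4] − [v_2,v_4] + [v_2,v_3],
  ∂[v_1,v_2,v_4] = [v_2,v_4] − [v_1,v_4] + [v_1,v_2].
As a 9×6 matrix over Z this has rank 5, with invariant factors (1,1,1,1,1).

From H_k ≅ ker(∂_k) / im(∂_{k+1}) we obtain:

  H_0: rank C_0 − rank ∂_1 = 5 − 4 = 1, and the invariant factors of ∂_1 are all 1, so H_0 = Z.
  H_1: rank ker ∂_1 − rank ∂_2 = (9 − 4) − 5 = 0, and the invariant factors of ∂_2 are all 1, so H_1 = 0.
  H_2: rank ker ∂_2 − rank ∂_3 = (6 − 5) − 0 = 1, and there is no ∂_3, so H_2 = Z.

As a check, the Euler characteristic is 5 − 9 + 6 = 2, which agrees with 1 − 0 + 1 = 2.

Hence the Betti numbers are b_0 = 1, b_1 = 0, b_2 = 1.

b_0 = 1, b_1 = 0, b_2 = 1.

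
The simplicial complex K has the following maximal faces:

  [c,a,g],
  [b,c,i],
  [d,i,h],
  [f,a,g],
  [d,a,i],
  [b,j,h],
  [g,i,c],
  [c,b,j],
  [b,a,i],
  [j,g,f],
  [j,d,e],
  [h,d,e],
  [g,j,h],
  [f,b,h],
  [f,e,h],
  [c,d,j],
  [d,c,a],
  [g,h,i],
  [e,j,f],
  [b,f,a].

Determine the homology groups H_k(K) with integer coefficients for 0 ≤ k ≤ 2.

Order the vertices as a < b < c < d < e < f < g < h < i < j. Listing each simplex with vertices in this order, K has dimension 2 with simplices:

  0-simplices (10): a, b, c, d, e, f, g, h, i, j
  1-simplices (30): ab, ac, ad, af, ag, ai, bc, bf, bh, bi, bj, cd, cg, ci, cj, de, dh, di, dj, ef, eh, ej, fg, fh, fj, gh, gi, gj, hi, hj
  2-simplices (20): abf, abi, acd, acg, adi, afg, bci, bcj, bfh, bhj, cdj, cgi, deh, dej, dhi, efh, efj, fgj, ghi, ghj

giving chain groups C_0 ≅ Z^10, C_1 ≅ Z^30, C_2 ≅ Z^20.

The boundary map ∂_1: C_1 → C_0 maps an edge to its endpoints' difference, ∂[p,q] = q − p.
The resulting 10×30 matrix has rank 9, and its Smith normal form has invariant factors (1,1,1,1,1,1,1,1,1).

∂_2: C_2 → C_1 sends each 2-simplex [p,q,r] to [q,r] − [p,r] + [p,q]. For instance
  ∂cdj = dj − cj + cd,
  ∂acg = cg − ag + ac.
This gives a 30×20 integer matrix of rank 20; reducing to Smith normal form yields diagonal entries (1,1,1,1,1,1,1,1,1,1,1,1,1,1,1,1,1,1,1,2).

Computing H_k = (kernel of ∂_k) / (image of ∂_{k+1}):

  H_0: rank C_0 − rank ∂_1 = 10 − 9 = 1, and the invariant factors of ∂_1 are all 1, so H_0 = Z.
  H_1: rank ker ∂_1 − rank ∂_2 = (30 − 9) − 20 = 1, and ∂_2 has invariant factor 2 > 1, so H_1 = Z ⊕ Z/2.
  H_2: rank ker ∂_2 − rank ∂_3 = (20 − 20) − 0 = 0, and there is no ∂_3, so H_2 = 0.

(K is a triangulation of the Klein bottle.)

H_0 ≅ Z,  H_1 ≅ Z ⊕ Z/2,  H_2 = 0.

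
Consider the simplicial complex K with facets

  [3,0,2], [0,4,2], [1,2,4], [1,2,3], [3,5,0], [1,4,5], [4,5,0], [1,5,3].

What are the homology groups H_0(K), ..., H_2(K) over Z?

K has 6 vertices, 12 edges, 8 triangles.
rank ∂_0 = 0, rank ∂_1 = 5 ⇒ b_0 = 6 − 0 − 5 = 1; all invariant factors of ∂_1 are 1 so no torsion. So H_0 ≅ Z.
rank ∂_1 = 5, rank ∂_2 = 7 ⇒ b_1 = 12 − 5 − 7 = 0; all invariant factors of ∂_2 are 1 so no torsion. So H_1 ≅ 0.
rank ∂_2 = 7, rank ∂_3 = 0 ⇒ b_2 = 8 − 7 − 0 = 1. So H_2 ≅ Z.

H_0 ≅ Z,  H_1 = 0,  H_2 ≅ Z.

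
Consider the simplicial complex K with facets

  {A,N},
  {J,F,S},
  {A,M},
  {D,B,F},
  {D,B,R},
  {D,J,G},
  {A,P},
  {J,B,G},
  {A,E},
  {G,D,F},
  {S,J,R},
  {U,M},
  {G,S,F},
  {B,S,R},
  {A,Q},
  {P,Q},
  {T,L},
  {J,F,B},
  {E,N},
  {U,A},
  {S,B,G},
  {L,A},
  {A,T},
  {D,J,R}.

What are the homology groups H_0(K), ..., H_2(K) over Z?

H_0 = Z^2,  H_1 = Z^4 ⊕ Z/2,  H_2 = 0.

Order the vertices as A < B < D < E < F < G < J < L < M < N < P < Q < R < S < T < U. Listing each simplex with vertices in this order, K has dimension 2 with simplices:

  0-simplices (16): A, B, D, E, F, G, J, L, M, N, P, Q, R, S, T, U
  1-simplices (30): AE, AL, AM, AN, AP, AQ, AT, AU, BD, BF, BG, BJ, BR, BS, DF, DG, DJ, DR, EN, FG, FJ, FS, GJ, GS, JR, JS, LT, MU, PQ, RS
  2-simplices (12): BDF, BDR, BFJ, BGJ, BGS, BRS, DFG, DGJ, DJR, FGS, FJS, JRS

giving chain groups C_0 ≅ Z^16, C_1 ≅ Z^30, C_2 ≅ Z^12.

The boundary map ∂_1: C_1 → C_0 maps an edge to its endpoints' difference, ∂[p,q] = q − p. For instance
  ∂AN = N − A.
This gives a 16×30 integer matrix of rank 14; reducing to Smith normal form yields diagonal entries (1,1,1,1,1,1,1,1,1,1,1,1,1,1).

The boundary map ∂_2: C_2 → C_1 maps a triangle to the signed sum of its edges. For instance
  ∂BRS = RS − BS + BR,
  ∂BDF = DF − BF + BD.
The resulting 30×12 matrix has rank 12, and its Smith normal form has invariant factors (1,1,1,1,1,1,1,1,1,1,1,2).

From H_k ≅ ker(∂_k) / im(∂_{k+1}) we obtain:

  H_0: rank C_0 − rank ∂_1 = 16 − 14 = 2, and the invariant factors of ∂_1 are all 1, so H_0 ≅ Z^2.
  H_1: rank ker ∂_1 − rank ∂_2 = (30 − 14) − 12 = 4, and ∂_2 has invariant factor 2 > 1, so H_1 ≅ Z^4 ⊕ Z/2.
  H_2: rank ker ∂_2 − rank ∂_3 = (12 − 12) − 0 = 0, and there is no ∂_3, so H_2 ≅ 0.

As a check, the Euler characteristic is 16 − 30 + 12 = -2, which agrees with 2 − 4 + 0 = -2.
(K is a triangulation of the disjoint union of a wedge of 4 circles and the real projective plane RP^2.)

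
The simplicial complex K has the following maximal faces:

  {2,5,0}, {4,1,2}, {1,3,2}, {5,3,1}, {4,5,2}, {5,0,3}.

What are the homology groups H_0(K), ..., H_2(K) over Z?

K has 6 vertices, 12 edges, 6 triangles.
rank ∂_0 = 0, rank ∂_1 = 5 ⇒ b_0 = 6 − 0 − 5 = 1; all invariant factors of ∂_1 are 1 so no torsion. So H_0 = Z.
rank ∂_1 = 5, rank ∂_2 = 6 ⇒ b_1 = 12 − 5 − 6 = 1; all invariant factors of ∂_2 are 1 so no torsion. So H_1 = Z.
rank ∂_2 = 6, rank ∂_3 = 0 ⇒ b_2 = 6 − 6 − 0 = 0. So H_2 = 0.

H_0 ≅ Z,  H_1 ≅ Z,  H_2 = 0.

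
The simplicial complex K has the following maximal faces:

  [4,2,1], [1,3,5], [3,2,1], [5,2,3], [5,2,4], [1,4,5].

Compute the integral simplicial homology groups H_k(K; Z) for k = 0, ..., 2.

H_0 ≅ Z,  H_1 = 0,  H_2 ≅ Z.

We work with the vertex ordering 1 < 2 < 3 < 4 < 5. The simplices of K, each written with vertices in increasing order, are:

  0-simplices (5): [1], [2], [3], [4], [5]
  1-simplices (9): [1,2], [1,3], [1,4], [1,5], [2,3], [2,4], [2,5], [3,5], [4,5]
  2-simplices (6): [1,2,3], [1,2,4], [1,3,5], [1,4,5], [2,3,5], [2,4,5]

so the chain groups are C_0 ≅ Z^5, C_1 ≅ Z^9, C_2 ≅ Z^6.

Boundary ∂_1: C_1 → C_0 sends each edge [p,q] (with p < q) to q − p.
As a 5×9 matrix over Z this has rank 4, with invariant factors (1,1,1,1).

Boundary ∂_2: C_2 → C_1 acts by ∂[p,q,r] = [q,r] − [p,r] + [p,q]. For instance
  ∂[2,4,5] = [4,5] − [2,5] + [2,4],
  ∂[1,2,4] = [2,4] − [1,4] + [1,2].
The 9×6 boundary matrix has rank 5 and Smith normal form diag(1,1,1,1,1).

From H_k ≅ ker(∂_k) / im(∂_{k+1}) we obtain:

  H_0: rank C_0 − rank ∂_1 = 5 − 4 = 1, and the invariant factors of ∂_1 are all 1, so H_0 ≅ Z.
  H_1: rank ker ∂_1 − rank ∂_2 = (9 − 4) − 5 = 0, and the invariant factors of ∂_2 are all 1, so H_1 ≅ 0.
  H_2: rank ker ∂_2 − rank ∂_3 = (6 − 5) − 0 = 1, and there is no ∂_3, so H_2 ≅ Z.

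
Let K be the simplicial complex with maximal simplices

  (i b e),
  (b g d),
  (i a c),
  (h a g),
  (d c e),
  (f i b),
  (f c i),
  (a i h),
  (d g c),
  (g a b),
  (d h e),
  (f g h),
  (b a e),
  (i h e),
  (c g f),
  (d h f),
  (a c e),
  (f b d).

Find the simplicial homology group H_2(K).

Order the vertices as a < b < c < d < e < f < g < h < i. Listing each simplex with vertices in this order, K has dimension 2 with simplices:

  0-simplices (9): a, b, c, d, e, f, g, h, i
  1-simplices (27): ab, ac, ae, ag, ah, ai, bd, be, bf, bg, bi, cd, ce, cf, cg, ci, de, df, dg, dh, eh, ei, fg, fh, fi, gh, hi
  2-simplices (18): abe, abg, ace, aci, agh, ahi, bdf, bdg, bei, bfi, cde, cdg, cfg, cfi, deh, dfh, ehi, fgh

Hence C_0 ≅ Z^9, C_1 ≅ Z^27, C_2 ≅ Z^18.

The boundary map ∂_1: C_1 → C_0 sends each edge [p,q] (with p < q) to q − p. For instance
  ∂cg = g − c.
The resulting 9×27 matrix has rank 8, and its Smith normal form has invariant factors (1,1,1,1,1,1,1,1).

∂_2: C_2 → C_1 acts by ∂[p,q,r] = [q,r] − [p,r] + [p,q]. For instance
  ∂bei = ei − bi + be,
  ∂fgh = gh − fh + fg.
As a 27×18 matrix over Z this has rank 18, with invariant factors (1,1,1,1,1,1,1,1,1,1,1,1,1,1,1,1,1,2).

From H_k ≅ ker(∂_k) / im(∂_{k+1}) we obtain:

  H_2: rank ker ∂_2 − rank ∂_3 = (18 − 18) − 0 = 0, and there is no ∂_3, so H_2 ≅ 0.

H_2 ≅ 0.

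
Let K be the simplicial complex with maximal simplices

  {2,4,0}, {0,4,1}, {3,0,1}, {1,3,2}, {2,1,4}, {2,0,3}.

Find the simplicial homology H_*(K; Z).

Order the vertices as 0 < 1 < 2 < 3 < 4. Listing each simplex with vertices in this order, K has dimension 2 with simplices:

  0-simplices (5): [0], [1], [2], [3], [4]
  1-simplices (9): [0,1], [0,2], [0,3], [0,4], [1,2], [1,3], [1,4], [2,3], [2,4]
  2-simplices (6): [0,1,3], [0,1,4], [0,2,3], [0,2,4], [1,2,3], [1,2,4]

giving chain groups C_0 ≅ Z^5, C_1 ≅ Z^9, C_2 ≅ Z^6.

The boundary map ∂_1: C_1 → C_0 is given by ∂[p,q] = [q] − [p]. For instance
  ∂[0,2] = [2] − [0].
As a 5×9 matrix over Z this has rank 4, with invariant factors (1,1,1,1).

The boundary map ∂_2: C_2 → C_1 sends each 2-simplex [p,q,r] to [q,r] − [p,r] + [p,q]. For instance
  ∂[0,1,3] = [1,3] − [0,3] + [0,1],
  ∂[1,2,3] = [2,3] − [1,3] + [1,2].
The 9×6 boundary matrix has rank 5 and Smith normal form diag(1,1,1,1,1).

Computing H_k = (kernel of ∂_k) / (image of ∂_{k+1}):

  H_0: rank C_0 − rank ∂_1 = 5 − 4 = 1, and the invariant factors of ∂_1 are all 1, so H_0 ≅ Z.
  H_1: rank ker ∂_1 − rank ∂_2 = (9 − 4) − 5 = 0, and the invariant factors of ∂_2 are all 1, so H_1 ≅ 0.
  H_2: rank ker ∂_2 − rank ∂_3 = (6 − 5) − 0 = 1, and there is no ∂_3, so H_2 ≅ Z.

As a check, the Euler characteristic is 5 − 9 + 6 = 2, which agrees with 1 − 0 + 1 = 2.

H_0 ≅ Z,  H_1 = 0,  H_2 ≅ Z.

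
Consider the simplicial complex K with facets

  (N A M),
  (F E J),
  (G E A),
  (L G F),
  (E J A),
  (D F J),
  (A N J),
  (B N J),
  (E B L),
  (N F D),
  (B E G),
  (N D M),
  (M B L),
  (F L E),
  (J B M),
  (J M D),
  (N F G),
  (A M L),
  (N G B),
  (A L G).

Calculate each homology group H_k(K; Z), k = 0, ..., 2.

H_0 ≅ Z,  H_1 ≅ Z ⊕ Z/2,  H_2 = 0.

K has 10 vertices, 30 edges, 20 triangles.
rank ∂_0 = 0, rank ∂_1 = 9 ⇒ b_0 = 10 − 0 − 9 = 1; all invariant factors of ∂_1 are 1 so no torsion. So H_0 = Z.
rank ∂_1 = 9, rank ∂_2 = 20 ⇒ b_1 = 30 − 9 − 20 = 1; ∂_2 has invariant factor(s) [2] giving torsion. So H_1 = Z ⊕ Z/2.
rank ∂_2 = 20, rank ∂_3 = 0 ⇒ b_2 = 20 − 20 − 0 = 0. So H_2 = 0.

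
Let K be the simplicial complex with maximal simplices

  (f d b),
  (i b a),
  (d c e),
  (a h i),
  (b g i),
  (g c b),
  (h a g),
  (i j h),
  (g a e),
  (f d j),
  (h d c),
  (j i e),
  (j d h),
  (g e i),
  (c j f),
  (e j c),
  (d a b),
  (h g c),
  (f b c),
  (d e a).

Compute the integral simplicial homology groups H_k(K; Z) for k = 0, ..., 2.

H_0 ≅ Z,  H_1 ≅ Z ⊕ Z/2Z,  H_2 = 0.

Take the total order a < b < c < d < e < f < g < h < i < j on the vertex set. Then K (dimension 2) consists of the simplices:

  0-simplices (10): a, b, c, d, e, f, g, h, i, j
  1-simplices (30): ab, ad, ae, ag, ah, ai, bc, bd, bf, bg, bi, cd, ce, cf, cg, ch, cj, de, df, dh, dj, eg, ei, ej, fj, gh, gi, hi, hj, ij
  2-simplices (20): abd, abi, ade, aeg, agh, ahi, bcf, bcg, bdf, bgi, cde, cdh, cej, cfj, cgh, dfj, dhj, egi, eij, hij

so the chain groups are C_0 ≅ Z^10, C_1 ≅ Z^30, C_2 ≅ Z^20.

∂_1: C_1 → C_0 is given by ∂[p,q] = [q] − [p]. For instance
  ∂ai = i − a.
As a 10×30 matrix over Z this has rank 9, with invariant factors (1,1,1,1,1,1,1,1,1).

The boundary map ∂_2: C_2 → C_1 maps a triangle to the signed sum of its edges. For instance
  ∂cej = ej − cj + ce,
  ∂dhj = hj − dj + dh.
This gives a 30×20 integer matrix of rank 20; reducing to Smith normal form yields diagonal entries (1,1,1,1,1,1,1,1,1,1,1,1,1,1,1,1,1,1,1,2).

Reading off H_k = ker ∂_k / im ∂_{k+1}:

  H_0: rank C_0 − rank ∂_1 = 10 − 9 = 1, and the invariant factors of ∂_1 are all 1, so H_0 = Z.
  H_1: rank ker ∂_1 − rank ∂_2 = (30 − 9) − 20 = 1, and ∂_2 has invariant factor 2 > 1, so H_1 = Z ⊕ Z/2Z.
  H_2: rank ker ∂_2 − rank ∂_3 = (20 − 20) − 0 = 0, and there is no ∂_3, so H_2 = 0.

(K is a triangulation of the Klein bottle.)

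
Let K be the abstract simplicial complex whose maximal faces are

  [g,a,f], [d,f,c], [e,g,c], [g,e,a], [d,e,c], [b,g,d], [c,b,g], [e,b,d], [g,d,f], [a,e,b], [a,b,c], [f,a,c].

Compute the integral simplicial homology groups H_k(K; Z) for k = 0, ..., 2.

H_0 = Z,  H_1 = Z/2Z,  H_2 = 0.

Take the total order a < b < c < d < e < f < g on the vertex set. Then K (dimension 2) consists of the simplices:

  0-simplices (7): a, b, c, d, e, f, g
  1-simplices (18): ab, ac, ae, af, ag, bc, bd, be, bg, cd, ce, cf, cg, de, df, dg, eg, fg
  2-simplices (12): abc, abe, acf, aeg, afg, bcg, bde, bdg, cde, cdf, ceg, dfg

Hence C_0 ≅ Z^7, C_1 ≅ Z^18, C_2 ≅ Z^12.

The boundary map ∂_1: C_1 → C_0 maps an edge to its endpoints' difference, ∂[p,q] = q − p.
This gives a 7×18 integer matrix of rank 6; reducing to Smith normal form yields diagonal entries (1,1,1,1,1,1).

The boundary map ∂_2: C_2 → C_1 sends each 2-simplex [p,q,r] to [q,r] − [p,r] + [p,q]. For instance
  ∂dfg = fg − dg + df,
  ∂aeg = eg − ag + ae.
This gives a 18×12 integer matrix of rank 12; reducing to Smith normal form yields diagonal entries (1,1,1,1,1,1,1,1,1,1,1,2).

Now H_k = ker ∂_k / im ∂_{k+1}, so:

  H_0: rank C_0 − rank ∂_1 = 7 − 6 = 1, and the invariant factors of ∂_1 are all 1, so H_0 ≅ Z.
  H_1: rank ker ∂_1 − rank ∂_2 = (18 − 6) − 12 = 0, and ∂_2 has invariant factor 2 > 1, so H_1 ≅ Z/2Z.
  H_2: rank ker ∂_2 − rank ∂_3 = (12 − 12) − 0 = 0, and there is no ∂_3, so H_2 ≅ 0.

As a check, the Euler characteristic is 7 − 18 + 12 = 1, which agrees with 1 − 0 + 0 = 1.
(K is a triangulation of the real projective plane RP^2.)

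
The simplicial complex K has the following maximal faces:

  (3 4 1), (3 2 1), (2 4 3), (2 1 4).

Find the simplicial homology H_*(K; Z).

H_0 ≅ Z,  H_1 = 0,  H_2 ≅ Z.

Order the vertices as 1 < 2 < 3 < 4. Listing each simplex with vertices in this order, K has dimension 2 with simplices:

  0-simplices (4): [1], [2], [3], [4]
  1-simplices (6): [1,2], [1,3], [1,4], [2,3], [2,4], [3,4]
  2-simplices (4): [1,2,3], [1,2,4], [1,3,4], [2,3,4]

Hence C_0 ≅ Z^4, C_1 ≅ Z^6, C_2 ≅ Z^4.

Boundary ∂_1: C_1 → C_0 is given by ∂[p,q] = [q] − [p]. For instance
  ∂[1,3] = [3] − [1].
This gives a 4×6 integer matrix of rank 3; reducing to Smith normal form yields diagonal entries (1,1,1).

Boundary ∂_2: C_2 → C_1 maps a triangle to the signed sum of its edges. For instance
  ∂[1,2,4] = [2,4] − [1,4] + [1,2],
  ∂[1,2,3] = [2,3] − [1,3] + [1,2].
This gives a 6×4 integer matrix of rank 3; reducing to Smith normal form yields diagonal entries (1,1,1).

Reading off H_k = ker ∂_k / im ∂_{k+1}:

  H_0: rank C_0 − rank ∂_1 = 4 − 3 = 1, and the invariant factors of ∂_1 are all 1, so H_0 = Z.
  H_1: rank ker ∂_1 − rank ∂_2 = (6 − 3) − 3 = 0, and the invariant factors of ∂_2 are all 1, so H_1 = 0.
  H_2: rank ker ∂_2 − rank ∂_3 = (4 − 3) − 0 = 1, and there is no ∂_3, so H_2 = Z.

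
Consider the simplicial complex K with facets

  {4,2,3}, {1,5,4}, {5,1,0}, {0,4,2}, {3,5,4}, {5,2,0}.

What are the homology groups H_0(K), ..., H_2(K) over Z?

We work with the vertex ordering 0 < 1 < 2 < 3 < 4 < 5. The simplices of K, each written with vertices in increasing order, are:

  0-simplices (6): [0], [1], [2], [3], [4], [5]
  1-simplices (12): [0,1], [0,2], [0,4], [0,5], [1,4], [1,5], [2,3], [2,4], [2,5], [3,4], [3,5], [4,5]
  2-simplices (6): [0,1,5], [0,2,4], [0,2,5], [1,4,5], [2,3,4], [3,4,5]

so the chain groups are C_0 ≅ Z^6, C_1 ≅ Z^12, C_2 ≅ Z^6.

The boundary map ∂_1: C_1 → C_0 is given by ∂[p,q] = [q] − [p]. For instance
  ∂[1,5] = [5] − [1].
As a 6×12 matrix over Z this has rank 5, with invariant factors (1,1,1,1,1).

∂_2: C_2 → C_1 maps a triangle to the signed sum of its edges. For instance
  ∂[1,4,5] = [4,5] − [1,5] + [1,4],
  ∂[0,2,4] = [2,4] − [0,4] + [0,2].
The 12×6 boundary matrix has rank 6 and Smith normal form diag(1,1,1,1,1,1).

Now H_k = ker ∂_k / im ∂_{k+1}, so:

  H_0: rank C_0 − rank ∂_1 = 6 − 5 = 1, and the invariant factors of ∂_1 are all 1, so H_0 = Z.
  H_1: rank ker ∂_1 − rank ∂_2 = (12 − 5) − 6 = 1, and the invariant factors of ∂_2 are all 1, so H_1 = Z.
  H_2: rank ker ∂_2 − rank ∂_3 = (6 − 6) − 0 = 0, and there is no ∂_3, so H_2 = 0.

H_0 ≅ Z,  H_1 ≅ Z,  H_2 = 0.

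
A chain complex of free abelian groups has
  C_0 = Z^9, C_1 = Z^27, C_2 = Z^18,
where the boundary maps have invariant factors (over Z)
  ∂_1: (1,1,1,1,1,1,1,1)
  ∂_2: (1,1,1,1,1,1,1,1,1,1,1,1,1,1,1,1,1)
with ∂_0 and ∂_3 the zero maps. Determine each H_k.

H_0 ≅ Z,  H_1 ≅ Z^2,  H_2 ≅ Z.

H_0: b_0 = 9 − 0 − 8 = 1; torsion from ∂_1 factors > 1: none. So H_0 ≅ Z.
H_1: b_1 = 27 − 8 − 17 = 2; torsion from ∂_2 factors > 1: none. So H_1 ≅ Z^2.
H_2: b_2 = 18 − 17 − 0 = 1; torsion from ∂_3 factors > 1: none. So H_2 ≅ Z.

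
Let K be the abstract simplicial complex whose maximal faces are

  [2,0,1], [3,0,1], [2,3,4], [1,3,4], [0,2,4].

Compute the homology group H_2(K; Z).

H_2 ≅ 0.

Fix the vertex order 0 < 1 < 2 < 3 < 4 and write every simplex with vertices in increasing order. Then dim K = 2 and the simplices of K are:

  0-simplices (5): [0], [1], [2], [3], [4]
  1-simplices (10): [0,1], [0,2], [0,3], [0,4], [1,2], [1,3], [1,4], [2,3], [2,4], [3,4]
  2-simplices (5): [0,1,2], [0,1,3], [0,2,4], [1,3,4], [2,3,4]

so the chain groups are C_0 ≅ Z^5, C_1 ≅ Z^10, C_2 ≅ Z^5.

∂_1: C_1 → C_0 is given by ∂[p,q] = [q] − [p]. For instance
  ∂[1,3] = [3] − [1].
This gives a 5×10 integer matrix of rank 4; reducing to Smith normal form yields diagonal entries (1,1,1,1).

The boundary map ∂_2: C_2 → C_1 maps a triangle to the signed sum of its edges. For instance
  ∂[0,1,3] = [1,3] − [0,3] + [0,1],
  ∂[1,3,4] = [3,4] − [1,4] + [1,3].
As a 10×5 matrix over Z this has rank 5, with invariant factors (1,1,1,1,1).

Reading off H_k = ker ∂_k / im ∂_{k+1}:

  H_2: rank ker ∂_2 − rank ∂_3 = (5 − 5) − 0 = 0, and there is no ∂_3, so H_2 ≅ 0.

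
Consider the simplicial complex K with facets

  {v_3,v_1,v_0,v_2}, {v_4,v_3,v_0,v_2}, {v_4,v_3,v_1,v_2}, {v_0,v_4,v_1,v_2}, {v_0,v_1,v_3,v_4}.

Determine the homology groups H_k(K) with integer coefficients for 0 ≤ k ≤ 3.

H_0 ≅ Z,  H_1 = 0,  H_2 = 0,  H_3 ≅ Z.

Fix the vertex order v_0 < v_1 < v_2 < v_3 < v_4 and write every simplex with vertices in increasing order. Then dim K = 3 and the simplices of K are:

  0-simplices (5): [v_0], [v_1], [v_2], [v_3], [v_4]
  1-simplices (10): [v_0,v_1], [v_0,v_2], [v_0,v_3], [v_0,v_4], [v_1,v_2], [v_1,v_3], [v_1,v_4], [v_2,v_3], [v_2,v_4], [v_3,v_4]
  2-simplices (10): [v_0,v_1,v_2], [v_0,v_1,v_3], [v_0,v_1,v_4], [v_0,v_2,v_3], [v_0,v_2,v_4], [v_0,v_3,v_4], [v_1,v_2,v_3], [v_1,v_2,v_4], [v_1,v_3,v_4], [v_2,v_3,v_4]
  3-simplices (5): [v_0,v_1,v_2,v_3], [v_0,v_1,v_2,v_4], [v_0,v_1,v_3,v_4], [v_0,v_2,v_3,v_4], [v_1,v_2,v_3,v_4]

giving chain groups C_0 ≅ Z^5, C_1 ≅ Z^10, C_2 ≅ Z^10, C_3 ≅ Z^5.

Boundary ∂_1: C_1 → C_0 maps an edge to its endpoints' difference, ∂[p,q] = q − p. For instance
  ∂[v_3,v_4] = [v_4] − [v_3].
The resulting 5×10 matrix has rank 4, and its Smith normal form has invariant factors (1,1,1,1).

The boundary map ∂_2: C_2 → C_1 sends each 2-simplex [p,q,r] to [q,r] − [p,r] + [p,q]. For instance
  ∂[v_1,v_2,v_3] = [v_2,v_3] − [v_1,v_3] + [v_1,v_2],
  ∂[v_0,v_2,v_4] = [v_2,v_4] − [v_0,v_4] + [v_0,v_2].
As a 10×10 matrix over Z this has rank 6, with invariant factors (1,1,1,1,1,1).

Boundary ∂_3: C_3 → C_2 sends each 3-simplex σ to the alternating sum Σ_i (−1)^i (σ with its i-th vertex removed). For instance
  ∂[v_1,v_2,v_3,v_4] = [v_2,v_3,v_4] − [v_1,v_3,v_4] + [v_1,v_2,v_4] − [v_1,v_2,v_3],
  ∂[v_0,v_1,v_2,v_3] = [v_1,v_2,v_3] − [v_0,v_2,v_3] + [v_0,v_1,v_3] − [v_0,v_1,v_2].
The 10×5 boundary matrix has rank 4 and Smith normal form diag(1,1,1,1).

From H_k ≅ ker(∂_k) / im(∂_{k+1}) we obtain:

  H_0: rank C_0 − rank ∂_1 = 5 − 4 = 1, and the invariant factors of ∂_1 are all 1, so H_0 = Z.
  H_1: rank ker ∂_1 − rank ∂_2 = (10 − 4) − 6 = 0, and the invariant factors of ∂_2 are all 1, so H_1 = 0.
  H_2: rank ker ∂_2 − rank ∂_3 = (10 − 6) − 4 = 0, and the invariant factors of ∂_3 are all 1, so H_2 = 0.
  H_3: rank ker ∂_3 − rank ∂_4 = (5 − 4) − 0 = 1, and there is no ∂_4, so H_3 = Z.

As a check, the Euler characteristic is 5 − 10 + 10 − 5 = 0, which agrees with 1 − 0 + 0 − 1 = 0.
(K is a triangulation of the 3-sphere S^3.)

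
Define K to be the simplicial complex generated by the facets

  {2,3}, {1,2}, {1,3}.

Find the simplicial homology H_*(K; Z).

H_0 = Z,  H_1 = Z.

We work with the vertex ordering 1 < 2 < 3. The simplices of K, each written with vertices in increasing order, are:

  0-simplices (3): [1], [2], [3]
  1-simplices (3): [1,2], [1,3], [2,3]

giving chain groups C_0 ≅ Z^3, C_1 ≅ Z^3.

The boundary map ∂_1: C_1 → C_0 sends each edge [p,q] (with p < q) to q − p. For instance
  ∂[1,3] = [3] − [1].
The 3×3 boundary matrix has rank 2 and Smith normal form diag(1,1).

From H_k ≅ ker(∂_k) / im(∂_{k+1}) we obtain:

  H_0: rank C_0 − rank ∂_1 = 3 − 2 = 1, and the invariant factors of ∂_1 are all 1, so H_0 ≅ Z.
  H_1: rank ker ∂_1 − rank ∂_2 = (3 − 2) − 0 = 1, and there is no ∂_2, so H_1 ≅ Z.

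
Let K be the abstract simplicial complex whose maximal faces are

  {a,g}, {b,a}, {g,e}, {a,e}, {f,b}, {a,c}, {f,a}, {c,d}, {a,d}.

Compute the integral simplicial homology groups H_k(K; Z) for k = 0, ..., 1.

H_0 = Z,  H_1 = Z^3.

Take the total order a < b < c < d < e < f < g on the vertex set. Then K (dimension 1) consists of the simplices:

  0-simplices (7): a, b, c, d, e, f, g
  1-simplices (9): ab, ac, ad, ae, af, ag, bf, cd, eg

so the chain groups are C_0 ≅ Z^7, C_1 ≅ Z^9.

Boundary ∂_1: C_1 → C_0 is given by ∂[p,q] = [q] − [p]. For instance
  ∂cd = d − c.
The 7×9 boundary matrix has rank 6 and Smith normal form diag(1,1,1,1,1,1).

Now H_k = ker ∂_k / im ∂_{k+1}, so:

  H_0: rank C_0 − rank ∂_1 = 7 − 6 = 1, and the invariant factors of ∂_1 are all 1, so H_0 ≅ Z.
  H_1: rank ker ∂_1 − rank ∂_2 = (9 − 6) − 0 = 3, and there is no ∂_2, so H_1 ≅ Z^3.

As a check, the Euler characteristic is 7 − 9 = -2, which agrees with 1 − 3 = -2.
(K is a triangulation of a wedge of 3 circles.)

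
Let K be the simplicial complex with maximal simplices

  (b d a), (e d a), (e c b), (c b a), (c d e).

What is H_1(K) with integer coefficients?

H_1 = Z.

Fix the vertex order a < b < c < d < e and write every simplex with vertices in increasing order. Then dim K = 2 and the simplices of K are:

  0-simplices (5): a, b, c, d, e
  1-simplices (10): ab, ac, ad, ae, bc, bd, be, cd, ce, de
  2-simplices (5): abc, abd, ade, bce, cde

giving chain groups C_0 ≅ Z^5, C_1 ≅ Z^10, C_2 ≅ Z^5.

Boundary ∂_1: C_1 → C_0 sends each edge [p,q] (with p < q) to q − p.
As a 5×10 matrix over Z this has rank 4, with invariant factors (1,1,1,1).

Boundary ∂_2: C_2 → C_1 sends each 2-simplex [p,q,r] to [q,r] − [p,r] + [p,q]. For instance
  ∂abc = bc − ac + ab,
  ∂cde = de − ce + cd.
As a 10×5 matrix over Z this has rank 5, with invariant factors (1,1,1,1,1).

Now H_k = ker ∂_k / im ∂_{k+1}, so:

  H_1: rank ker ∂_1 − rank ∂_2 = (10 − 4) − 5 = 1, and the invariant factors of ∂_2 are all 1, so H_1 = Z.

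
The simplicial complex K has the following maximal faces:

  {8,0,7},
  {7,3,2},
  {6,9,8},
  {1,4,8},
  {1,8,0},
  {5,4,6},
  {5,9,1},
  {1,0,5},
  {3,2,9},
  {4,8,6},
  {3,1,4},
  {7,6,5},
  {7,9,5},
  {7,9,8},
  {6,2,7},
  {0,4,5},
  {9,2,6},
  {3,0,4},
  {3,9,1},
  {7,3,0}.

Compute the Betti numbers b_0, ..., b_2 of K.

b_0 = 1, b_1 = 1, b_2 = 0.

We work with the vertex ordering 0 < 1 < 2 < 3 < 4 < 5 < 6 < 7 < 8 < 9. The simplices of K, each written with vertices in increasing order, are:

  0-simplices (10): [0], [1], [2], [3], [4], [5], [6], [7], [8], [9]
  1-simplices (30): (30 of them)
  2-simplices (20): (20 of them)

so the chain groups are C_0 ≅ Z^10, C_1 ≅ Z^30, C_2 ≅ Z^20.

The boundary map ∂_1: C_1 → C_0 sends each edge [p,q] (with p < q) to q − p.
The resulting 10×30 matrix has rank 9, and its Smith normal form has invariant factors (1,1,1,1,1,1,1,1,1).

∂_2: C_2 → C_1 acts by ∂[p,q,r] = [q,r] − [p,r] + [p,q]. For instance
  ∂[1,3,9] = [3,9] − [1,9] + [1,3],
  ∂[6,8,9] = [8,9] − [6,9] + [6,8].
The 30×20 boundary matrix has rank 20 and Smith normal form diag(1,1,1,1,1,1,1,1,1,1,1,1,1,1,1,1,1,1,1,2).

Reading off H_k = ker ∂_k / im ∂_{k+1}:

  H_0: rank C_0 − rank ∂_1 = 10 − 9 = 1, and the invariant factors of ∂_1 are all 1, so H_0 = Z.
  H_1: rank ker ∂_1 − rank ∂_2 = (30 − 9) − 20 = 1, and ∂_2 has invariant factor 2 > 1, so H_1 = Z ⊕ Z/2.
  H_2: rank ker ∂_2 − rank ∂_3 = (20 − 20) − 0 = 0, and there is no ∂_3, so H_2 = 0.

Hence the Betti numbers are b_0 = 1, b_1 = 1, b_2 = 0.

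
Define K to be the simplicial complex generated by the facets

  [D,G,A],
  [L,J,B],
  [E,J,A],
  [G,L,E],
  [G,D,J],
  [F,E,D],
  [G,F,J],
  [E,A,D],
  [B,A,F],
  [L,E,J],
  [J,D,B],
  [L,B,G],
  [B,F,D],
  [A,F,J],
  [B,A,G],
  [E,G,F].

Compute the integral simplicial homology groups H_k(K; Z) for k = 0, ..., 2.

We work with the vertex ordering A < B < D < E < F < G < J < L. The simplices of K, each written with vertices in increasing order, are:

  0-simplices (8): A, B, D, E, F, G, J, L
  1-simplices (24): AB, AD, AE, AF, AG, AJ, BD, BF, BG, BJ, BL, DE, DF, DG, DJ, EF, EG, EJ, EL, FG, FJ, GJ, GL, JL
  2-simplices (16): ABF, ABG, ADE, ADG, AEJ, AFJ, BDF, BDJ, BGL, BJL, DEF, DGJ, EFG, EGL, EJL, FGJ

so the chain groups are C_0 ≅ Z^8, C_1 ≅ Z^24, C_2 ≅ Z^16.

The boundary map ∂_1: C_1 → C_0 is given by ∂[p,q] = [q] − [p].
The resulting 8×24 matrix has rank 7, and its Smith normal form has invariant factors (1,1,1,1,1,1,1).

The boundary map ∂_2: C_2 → C_1 sends each 2-simplex [p,q,r] to [q,r] − [p,r] + [p,q]. For instance
  ∂BDJ = DJ − BJ + BD,
  ∂BDF = DF − BF + BD.
The resulting 24×16 matrix has rank 15, and its Smith normal form has invariant factors (1,1,1,1,1,1,1,1,1,1,1,1,1,1,1).

From H_k ≅ ker(∂_k) / im(∂_{k+1}) we obtain:

  H_0: rank C_0 − rank ∂_1 = 8 − 7 = 1, and the invariant factors of ∂_1 are all 1, so H_0 = Z.
  H_1: rank ker ∂_1 − rank ∂_2 = (24 − 7) − 15 = 2, and the invariant factors of ∂_2 are all 1, so H_1 = Z^2.
  H_2: rank ker ∂_2 − rank ∂_3 = (16 − 15) − 0 = 1, and there is no ∂_3, so H_2 = Z.

(K is a triangulation of the torus T^2.)

H_0 = Z,  H_1 = Z^2,  H_2 = Z.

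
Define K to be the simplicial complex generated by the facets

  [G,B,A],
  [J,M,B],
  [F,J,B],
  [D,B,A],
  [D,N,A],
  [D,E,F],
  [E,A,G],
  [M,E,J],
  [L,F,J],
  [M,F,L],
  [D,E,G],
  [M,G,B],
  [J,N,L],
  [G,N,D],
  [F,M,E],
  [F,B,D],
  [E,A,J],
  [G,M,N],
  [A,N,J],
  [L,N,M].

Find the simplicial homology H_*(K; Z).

Take the total order A < B < D < E < F < G < J < L < M < N on the vertex set. Then K (dimension 2) consists of the simplices:

  0-simplices (10): A, B, D, E, F, G, J, L, M, N
  1-simplices (30): AB, AD, AE, AG, AJ, AN, BD, BF, BG, BJ, BM, DE, DF, DG, DN, EF, EG, EJ, EM, FJ, FL, FM, GM, GN, JL, JM, JN, LM, LN, MN
  2-simplices (20): ABD, ABG, ADN, AEG, AEJ, AJN, BDF, BFJ, BGM, BJM, DEF, DEG, DGN, EFM, EJM, FJL, FLM, GMN, JLN, LMN

giving chain groups C_0 ≅ Z^10, C_1 ≅ Z^30, C_2 ≅ Z^20.

∂_1: C_1 → C_0 is given by ∂[p,q] = [q] − [p]. For instance
  ∂LM = M − L.
The resulting 10×30 matrix has rank 9, and its Smith normal form has invariant factors (1,1,1,1,1,1,1,1,1).

The boundary map ∂_2: C_2 → C_1 sends each 2-simplex [p,q,r] to [q,r] − [p,r] + [p,q]. For instance
  ∂ADN = DN − AN + AD,
  ∂AJN = JN − AN + AJ.
As a 30×20 matrix over Z this has rank 20, with invariant factors (1,1,1,1,1,1,1,1,1,1,1,1,1,1,1,1,1,1,1,2).

Computing H_k = (kernel of ∂_k) / (image of ∂_{k+1}):

  H_0: rank C_0 − rank ∂_1 = 10 − 9 = 1, and the invariant factors of ∂_1 are all 1, so H_0 = Z.
  H_1: rank ker ∂_1 − rank ∂_2 = (30 − 9) − 20 = 1, and ∂_2 has invariant factor 2 > 1, so H_1 = Z ⊕ Z_2.
  H_2: rank ker ∂_2 − rank ∂_3 = (20 − 20) − 0 = 0, and there is no ∂_3, so H_2 = 0.

As a check, the Euler characteristic is 10 − 30 + 20 = 0, which agrees with 1 − 1 + 0 = 0.

H_0 = Z,  H_1 = Z ⊕ Z_2,  H_2 = 0.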